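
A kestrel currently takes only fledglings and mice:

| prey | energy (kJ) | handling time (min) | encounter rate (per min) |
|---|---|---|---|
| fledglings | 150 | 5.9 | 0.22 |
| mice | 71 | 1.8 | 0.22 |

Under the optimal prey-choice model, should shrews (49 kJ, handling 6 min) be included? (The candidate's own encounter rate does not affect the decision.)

Current rate: (0.22×150 + 0.22×71)/(1 + 0.22×5.9 + 0.22×1.8) = 18.05 kJ/min.
shrews: E/h = 49/6 = 8.167 kJ/min.
8.167 < 18.05, so adding shrews would lower the average — exclude it.

No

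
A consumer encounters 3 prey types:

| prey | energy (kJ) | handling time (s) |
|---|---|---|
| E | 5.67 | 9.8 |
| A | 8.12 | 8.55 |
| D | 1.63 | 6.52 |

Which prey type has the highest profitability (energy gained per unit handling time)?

In descending order of E/h:
A: 8.12/8.55 = 0.95 kJ/s
E: 5.67/9.8 = 0.579 kJ/s
D: 1.63/6.52 = 0.25 kJ/s

A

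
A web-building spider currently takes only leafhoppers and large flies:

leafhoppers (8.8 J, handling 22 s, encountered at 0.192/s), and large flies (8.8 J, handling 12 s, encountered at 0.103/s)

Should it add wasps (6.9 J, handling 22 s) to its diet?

On leafhoppers and large flies alone, R = ΣλE/(1+Σλh) = 2.596/6.46 = 0.4019 J/s.
Profitability of wasps: 6.9/22 = 0.3136 J/s.
Since 0.3136 < R, time spent handling wasps is better spent searching.

No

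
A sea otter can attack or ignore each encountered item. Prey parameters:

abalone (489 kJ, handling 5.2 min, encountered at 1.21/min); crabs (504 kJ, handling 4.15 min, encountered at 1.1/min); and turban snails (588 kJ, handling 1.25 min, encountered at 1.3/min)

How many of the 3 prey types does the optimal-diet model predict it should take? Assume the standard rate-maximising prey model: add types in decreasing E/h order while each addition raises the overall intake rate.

1

E/h in descending order: turban snails 470, crabs 121, abalone 94 kJ/min. The optimal diet is the largest prefix of this list for which every included type satisfies E_i/h_i > R on the types above it.
Rate on top 1: 291.2. crabs: 121 < 291.2 → exclude; stop.
Optimal diet: turban snails — 1 of 3 types.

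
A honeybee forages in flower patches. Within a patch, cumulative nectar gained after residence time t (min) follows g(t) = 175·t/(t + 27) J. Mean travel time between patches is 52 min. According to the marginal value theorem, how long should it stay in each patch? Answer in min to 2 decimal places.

Optimal t* satisfies g'(t*) = g(t*)/(T + t*).
g'(t) = 175·27/(t + 27)². Setting 175·27/(t+27)² = 175t/[(t+27)(52+t)] gives 27(52+t) = t(t+27), so t² = 27×52 = 1404.
t* = √1404 = 37.47 min.

37.47 min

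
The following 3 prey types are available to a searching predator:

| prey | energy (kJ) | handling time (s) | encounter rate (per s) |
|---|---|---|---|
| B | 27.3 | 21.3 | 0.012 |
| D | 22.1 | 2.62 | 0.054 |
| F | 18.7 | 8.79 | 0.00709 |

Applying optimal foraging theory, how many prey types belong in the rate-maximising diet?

3

E/h in descending order: D 8.44, F 2.13, B 1.28 kJ/s. The optimal diet is the largest prefix of this list for which every included type satisfies E_i/h_i > R on the types above it.
Rate on top 1: 1.045. F: 2.13 > 1.045 → include.
Rate on top 2: 1.101. B: 1.28 > 1.101 → include.
Optimal diet: D, F, B — 3 of 3 types.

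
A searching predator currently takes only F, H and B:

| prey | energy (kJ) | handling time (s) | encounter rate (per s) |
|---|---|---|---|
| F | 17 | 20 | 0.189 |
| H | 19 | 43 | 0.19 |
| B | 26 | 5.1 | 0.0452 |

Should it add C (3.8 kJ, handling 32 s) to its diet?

Current rate: (0.189×17 + 0.19×19 + 0.0452×26)/(1 + 0.189×20 + 0.19×43 + 0.0452×5.1) = 0.6068 kJ/s.
C: E/h = 3.8/32 = 0.1187 kJ/s.
0.1187 < 0.6068, so adding C would lower the average — exclude it.

No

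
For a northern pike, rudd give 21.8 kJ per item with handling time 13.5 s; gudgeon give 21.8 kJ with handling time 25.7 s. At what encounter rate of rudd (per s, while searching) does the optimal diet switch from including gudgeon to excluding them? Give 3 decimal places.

Drop gudgeon once their profitability E₂/h₂ falls below the rate achievable on rudd alone: E₂/h₂ = λE₁/(1 + λh₁).
Solve for λ: λE₁h₂ = E₂(1 + λh₁) → λ(E₁h₂ − E₂h₁) = E₂ → λ = E₂/(E₁h₂ − E₂h₁).
λ = 21.8/(21.8×25.7 − 21.8×13.5) = 21.8/266 = 0.08197 per s.

0.082 per s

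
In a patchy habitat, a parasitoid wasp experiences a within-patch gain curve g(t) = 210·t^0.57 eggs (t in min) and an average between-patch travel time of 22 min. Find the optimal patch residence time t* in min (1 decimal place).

By the marginal value theorem, leave when the instantaneous gain rate g'(t) equals the habitat-wide average g(t)/(T + t).
g'(t) = 0.57·210·t^-0.43. Setting 0.57·210·t^-0.43 = 210·t^0.57/(22+t) gives 0.57(22+t) = t, so 0.43·t = 0.57×22.
t* = 0.57×22/0.43 = 29.16 min.

29.2 min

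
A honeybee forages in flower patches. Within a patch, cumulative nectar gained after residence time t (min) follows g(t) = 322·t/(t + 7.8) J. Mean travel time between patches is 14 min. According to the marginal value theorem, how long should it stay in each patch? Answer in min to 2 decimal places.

10.45 min

By the marginal value theorem, leave when the instantaneous gain rate g'(t) equals the habitat-wide average g(t)/(T + t).
g'(t) = 322·7.8/(t + 7.8)². Setting 322·7.8/(t+7.8)² = 322t/[(t+7.8)(14+t)] gives 7.8(14+t) = t(t+7.8), so t² = 7.8×14 = 109.2.
t* = √109.2 = 10.45 min.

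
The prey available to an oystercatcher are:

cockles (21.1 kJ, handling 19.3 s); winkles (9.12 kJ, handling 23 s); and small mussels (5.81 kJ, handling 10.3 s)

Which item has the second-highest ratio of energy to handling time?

Profitability E/h (kJ/s): cockles = 21.1/19.3 = 1.09, winkles = 9.12/23 = 0.397, small mussels = 5.81/10.3 = 0.564.
Ranked: cockles > small mussels > winkles.

small mussels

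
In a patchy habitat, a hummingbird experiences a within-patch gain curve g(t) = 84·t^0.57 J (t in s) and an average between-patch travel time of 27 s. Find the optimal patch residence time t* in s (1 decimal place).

35.8 s

Optimal t* satisfies g'(t*) = g(t*)/(T + t*).
g'(t) = 0.57·84·t^-0.43. Setting 0.57·84·t^-0.43 = 84·t^0.57/(27+t) gives 0.57(27+t) = t, so 0.43·t = 0.57×27.
t* = 0.57×27/0.43 = 35.79 s.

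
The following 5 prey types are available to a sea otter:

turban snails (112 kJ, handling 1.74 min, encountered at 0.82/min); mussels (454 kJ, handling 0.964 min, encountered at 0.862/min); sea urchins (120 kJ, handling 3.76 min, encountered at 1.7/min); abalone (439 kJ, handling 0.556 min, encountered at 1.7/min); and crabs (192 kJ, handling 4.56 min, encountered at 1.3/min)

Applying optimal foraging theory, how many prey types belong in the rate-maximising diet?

Profitabilities (E/h, kJ/min): abalone 790, mussels 471, turban snails 64.4, crabs 42.1, sea urchins 31.9. Add prey in this order while the next type's profitability exceeds the intake rate on those already taken.
Rate on top 1: 383.7. mussels: 471 > 383.7 → include.
Rate on top 2: 409.8. turban snails: 64.4 < 409.8 → exclude; stop.
Optimal diet: abalone, mussels — 2 of 5 types.

2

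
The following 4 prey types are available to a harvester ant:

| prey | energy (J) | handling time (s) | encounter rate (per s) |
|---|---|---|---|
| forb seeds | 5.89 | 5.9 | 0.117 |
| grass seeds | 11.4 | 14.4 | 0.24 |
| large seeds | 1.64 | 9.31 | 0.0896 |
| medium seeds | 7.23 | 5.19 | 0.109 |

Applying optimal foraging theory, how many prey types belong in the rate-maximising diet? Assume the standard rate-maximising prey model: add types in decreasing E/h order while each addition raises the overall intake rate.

3

Profitabilities (E/h, J/s): medium seeds 1.39, forb seeds 0.998, grass seeds 0.792, large seeds 0.176. Add prey in this order while the next type's profitability exceeds the intake rate on those already taken.
Rate on top 1: 0.5033. forb seeds: 0.998 > 0.5033 → include.
Rate on top 2: 0.6548. grass seeds: 0.792 > 0.6548 → include.
Rate on top 3: 0.7376. large seeds: 0.176 < 0.7376 → exclude; stop.
Optimal diet: medium seeds, forb seeds, grass seeds — 3 of 4 types.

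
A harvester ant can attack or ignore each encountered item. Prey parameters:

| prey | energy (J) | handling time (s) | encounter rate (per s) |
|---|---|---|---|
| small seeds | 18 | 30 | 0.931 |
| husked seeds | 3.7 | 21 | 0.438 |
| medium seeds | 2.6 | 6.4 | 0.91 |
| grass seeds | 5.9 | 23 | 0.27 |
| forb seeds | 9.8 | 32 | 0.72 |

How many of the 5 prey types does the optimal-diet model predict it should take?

Rank by E/h (J/s): small seeds 0.6, medium seeds 0.406, forb seeds 0.306, grass seeds 0.257, husked seeds 0.176. Include each in turn until the next type's E/h falls below the running intake rate.
Rate on top 1: 0.5793. medium seeds: 0.406 < 0.5793 → exclude; stop.
Optimal diet: small seeds — 1 of 5 types.

1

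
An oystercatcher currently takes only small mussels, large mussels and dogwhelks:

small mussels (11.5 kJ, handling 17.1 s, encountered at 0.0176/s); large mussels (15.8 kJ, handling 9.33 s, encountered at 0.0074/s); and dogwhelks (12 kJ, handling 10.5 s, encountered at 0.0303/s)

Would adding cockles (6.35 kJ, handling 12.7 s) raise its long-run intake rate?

Current rate: (0.0176×11.5 + 0.0074×15.8 + 0.0303×12)/(1 + 0.0176×17.1 + 0.0074×9.33 + 0.0303×10.5) = 0.4045 kJ/s.
cockles: E/h = 6.35/12.7 = 0.5 kJ/s.
Since 0.5 > R, including cockles increases the long-run rate.

Yes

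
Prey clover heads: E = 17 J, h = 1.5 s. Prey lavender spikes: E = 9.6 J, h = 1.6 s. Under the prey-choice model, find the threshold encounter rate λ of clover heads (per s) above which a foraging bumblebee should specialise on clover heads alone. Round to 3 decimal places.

0.750 per s

Drop lavender spikes once their profitability E₂/h₂ falls below the rate achievable on clover heads alone: E₂/h₂ = λE₁/(1 + λh₁).
Solve for λ: λE₁h₂ = E₂(1 + λh₁) → λ(E₁h₂ − E₂h₁) = E₂ → λ = E₂/(E₁h₂ − E₂h₁).
λ = 9.6/(17×1.6 − 9.6×1.5) = 9.6/12.8 = 0.75 per s.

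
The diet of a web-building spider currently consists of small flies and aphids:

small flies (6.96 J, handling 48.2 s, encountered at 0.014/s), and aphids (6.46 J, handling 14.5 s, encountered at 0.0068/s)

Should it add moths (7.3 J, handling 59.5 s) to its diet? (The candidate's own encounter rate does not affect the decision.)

Yes

Intake rate on the current diet: R = (0.014×6.96 + 0.0068×6.46) / (1 + 0.014×48.2 + 0.0068×14.5) = 0.1414/1.773 = 0.07972 J/s.
Profitability of moths: 7.3/59.5 = 0.1227 J/s.
0.1227 > 0.07972, so adding moths raises the average — include it.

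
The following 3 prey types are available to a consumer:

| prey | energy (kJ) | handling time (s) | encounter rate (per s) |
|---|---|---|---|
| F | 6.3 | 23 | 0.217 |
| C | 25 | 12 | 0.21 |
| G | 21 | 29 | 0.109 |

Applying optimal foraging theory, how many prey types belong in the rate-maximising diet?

E/h in descending order: C 2.08, G 0.724, F 0.274 kJ/s. The optimal diet is the largest prefix of this list for which every included type satisfies E_i/h_i > R on the types above it.
Rate on top 1: 1.491. G: 0.724 < 1.491 → exclude; stop.
Optimal diet: C — 1 of 3 types.

1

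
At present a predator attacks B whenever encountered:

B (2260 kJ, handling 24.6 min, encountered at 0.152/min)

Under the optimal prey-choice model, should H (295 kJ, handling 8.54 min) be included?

No

On B alone, R = ΣλE/(1+Σλh) = 343.5/4.739 = 72.48 kJ/min.
Profitability of H: 295/8.54 = 34.54 kJ/min.
34.54 < 72.48, so adding H would lower the average — exclude it.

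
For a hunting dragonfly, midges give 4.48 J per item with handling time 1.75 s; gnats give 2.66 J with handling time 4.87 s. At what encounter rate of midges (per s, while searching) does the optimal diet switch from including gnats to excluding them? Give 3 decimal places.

0.155 per s

Drop gnats once their profitability E₂/h₂ falls below the rate achievable on midges alone: E₂/h₂ = λE₁/(1 + λh₁).
Solve for λ: λE₁h₂ = E₂(1 + λh₁) → λ(E₁h₂ − E₂h₁) = E₂ → λ = E₂/(E₁h₂ − E₂h₁).
λ = 2.66/(4.48×4.87 − 2.66×1.75) = 2.66/17.16 = 0.155 per s.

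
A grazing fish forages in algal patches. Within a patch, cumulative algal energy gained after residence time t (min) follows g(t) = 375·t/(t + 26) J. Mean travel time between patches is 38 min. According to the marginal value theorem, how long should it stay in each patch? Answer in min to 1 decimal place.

31.4 min

Optimal t* satisfies g'(t*) = g(t*)/(T + t*).
g'(t) = 375·26/(t + 26)². Setting 375·26/(t+26)² = 375t/[(t+26)(38+t)] gives 26(38+t) = t(t+26), so t² = 26×38 = 988.
t* = √988 = 31.43 min.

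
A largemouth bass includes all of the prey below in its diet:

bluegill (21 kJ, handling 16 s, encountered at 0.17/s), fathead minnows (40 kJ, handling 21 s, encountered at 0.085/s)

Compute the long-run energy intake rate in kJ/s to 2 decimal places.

1.27 kJ/s

Energy encountered per unit search time: 0.17×21 + 0.085×40 = 6.97 kJ/s.
Handling time per unit search time: 0.17×16 + 0.085×21 = 4.505.
Rate = 6.97/(1 + 4.505) = 1.266 kJ/s.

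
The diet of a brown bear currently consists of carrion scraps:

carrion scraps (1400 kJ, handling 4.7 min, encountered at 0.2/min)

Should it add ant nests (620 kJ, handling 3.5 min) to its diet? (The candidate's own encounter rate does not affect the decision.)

Yes

Current rate: (0.2×1400)/(1 + 0.2×4.7) = 144.3 kJ/min.
ant nests: E/h = 620/3.5 = 177.1 kJ/min.
Since 177.1 > R, including ant nests increases the long-run rate.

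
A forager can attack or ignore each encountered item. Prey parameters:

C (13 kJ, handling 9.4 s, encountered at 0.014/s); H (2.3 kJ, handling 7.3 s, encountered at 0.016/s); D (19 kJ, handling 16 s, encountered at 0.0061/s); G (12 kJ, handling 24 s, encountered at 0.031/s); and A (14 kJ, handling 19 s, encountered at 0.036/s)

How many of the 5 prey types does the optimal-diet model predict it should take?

E/h in descending order: C 1.38, D 1.19, A 0.737, G 0.5, H 0.315 kJ/s. The optimal diet is the largest prefix of this list for which every included type satisfies E_i/h_i > R on the types above it.
Rate on top 1: 0.1608. D: 1.19 > 0.1608 → include.
Rate on top 2: 0.2424. A: 0.737 > 0.2424 → include.
Rate on top 3: 0.4191. G: 0.5 > 0.4191 → include.
Rate on top 4: 0.4418. H: 0.315 < 0.4418 → exclude; stop.
Optimal diet: C, D, A, G — 4 of 5 types.

4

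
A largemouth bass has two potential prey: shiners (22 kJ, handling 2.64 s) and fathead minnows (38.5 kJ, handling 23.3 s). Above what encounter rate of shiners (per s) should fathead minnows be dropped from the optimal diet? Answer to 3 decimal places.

The zero-one rule: include fathead minnows iff E₂/h₂ > λE₁/(1+λh₁). Equality gives the switch point.
λE₁h₂ = E₂ + λE₂h₁ ⇒ λ = E₂/(E₁h₂ − E₂h₁) = 38.5/(512.6 − 101.6) = 0.09368 per s.

0.094 per s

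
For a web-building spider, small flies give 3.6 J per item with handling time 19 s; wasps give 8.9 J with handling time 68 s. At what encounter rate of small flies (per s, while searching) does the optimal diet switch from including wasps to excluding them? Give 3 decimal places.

0.118 per s

At the threshold, the rate on small flies alone equals the profitability of wasps: λ·3.6/(1 + λ·19) = 8.9/68 = 0.1309.
Rearranging, λ(3.6 − 0.1309×19) = 0.1309, so λ = 0.1309/1.113 = 0.1176 per s.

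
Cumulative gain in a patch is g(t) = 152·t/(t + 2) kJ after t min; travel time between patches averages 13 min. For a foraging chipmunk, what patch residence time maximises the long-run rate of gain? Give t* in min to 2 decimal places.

Optimal t* satisfies g'(t*) = g(t*)/(T + t*).
g'(t) = 152·2/(t + 2)². Setting 152·2/(t+2)² = 152t/[(t+2)(13+t)] gives 2(13+t) = t(t+2), so t² = 2×13 = 26.
t* = √26 = 5.099 min.

5.10 min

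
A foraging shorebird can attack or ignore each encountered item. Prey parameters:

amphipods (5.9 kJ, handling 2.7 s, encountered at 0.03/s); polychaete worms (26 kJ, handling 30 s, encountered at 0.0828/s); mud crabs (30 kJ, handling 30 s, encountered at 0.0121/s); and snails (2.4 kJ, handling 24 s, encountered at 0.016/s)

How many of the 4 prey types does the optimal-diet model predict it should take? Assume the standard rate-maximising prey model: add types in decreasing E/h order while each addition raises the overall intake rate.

Rank by E/h (kJ/s): amphipods 2.19, mud crabs 1, polychaete worms 0.867, snails 0.1. Include each in turn until the next type's E/h falls below the running intake rate.
Rate on top 1: 0.1637. mud crabs: 1 > 0.1637 → include.
Rate on top 2: 0.374. polychaete worms: 0.867 > 0.374 → include.
Rate on top 3: 0.6855. snails: 0.1 < 0.6855 → exclude; stop.
Optimal diet: amphipods, mud crabs, polychaete worms — 3 of 4 types.

3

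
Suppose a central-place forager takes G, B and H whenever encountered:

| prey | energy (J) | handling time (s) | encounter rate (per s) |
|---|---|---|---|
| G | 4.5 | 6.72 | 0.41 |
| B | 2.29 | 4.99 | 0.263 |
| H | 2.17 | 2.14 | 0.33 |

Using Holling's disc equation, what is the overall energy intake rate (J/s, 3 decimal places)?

0.548 J/s

R = Σλ_iE_i / (1 + Σλ_ih_i)
Numerator: 0.41×4.5 + 0.263×2.29 + 0.33×2.17 = 3.163
Denominator: 1 + 0.41×6.72 + 0.263×4.99 + 0.33×2.14 = 5.774
R = 3.163/5.774 = 0.5479 J/s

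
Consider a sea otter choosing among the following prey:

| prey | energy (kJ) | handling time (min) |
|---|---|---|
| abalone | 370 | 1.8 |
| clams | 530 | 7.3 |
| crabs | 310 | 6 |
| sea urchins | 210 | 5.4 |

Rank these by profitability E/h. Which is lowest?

sea urchins

Profitability E/h (kJ/min): abalone = 370/1.8 = 206, clams = 530/7.3 = 72.6, crabs = 310/6 = 51.7, sea urchins = 210/5.4 = 38.9.
Ranked: abalone > clams > crabs > sea urchins.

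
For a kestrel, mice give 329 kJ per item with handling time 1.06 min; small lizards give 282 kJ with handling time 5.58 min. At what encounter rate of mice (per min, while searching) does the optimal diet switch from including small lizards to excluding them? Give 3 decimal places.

At the threshold, the rate on mice alone equals the profitability of small lizards: λ·329/(1 + λ·1.06) = 282/5.58 = 50.54.
Rearranging, λ(329 − 50.54×1.06) = 50.54, so λ = 50.54/275.4 = 0.1835 per min.

0.183 per min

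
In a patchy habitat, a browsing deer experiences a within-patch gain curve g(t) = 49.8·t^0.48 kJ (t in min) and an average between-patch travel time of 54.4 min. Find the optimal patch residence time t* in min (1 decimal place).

Optimal t* satisfies g'(t*) = g(t*)/(T + t*).
g'(t) = 0.48·49.8·t^-0.52. Setting 0.48·49.8·t^-0.52 = 49.8·t^0.48/(54.4+t) gives 0.48(54.4+t) = t, so 0.52·t = 0.48×54.4.
t* = 0.48×54.4/0.52 = 50.22 min.

50.2 min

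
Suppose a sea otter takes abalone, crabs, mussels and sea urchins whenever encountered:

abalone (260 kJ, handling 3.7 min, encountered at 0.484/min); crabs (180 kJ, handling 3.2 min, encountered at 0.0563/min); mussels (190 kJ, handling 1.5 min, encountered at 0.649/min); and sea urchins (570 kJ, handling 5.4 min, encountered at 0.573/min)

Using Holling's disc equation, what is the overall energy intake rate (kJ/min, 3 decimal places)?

Energy encountered per unit search time: 0.484×260 + 0.0563×180 + 0.649×190 + 0.573×570 = 585.9 kJ/min.
Handling time per unit search time: 0.484×3.7 + 0.0563×3.2 + 0.649×1.5 + 0.573×5.4 = 6.039.
Rate = 585.9/(1 + 6.039) = 83.24 kJ/min.

83.239 kJ/min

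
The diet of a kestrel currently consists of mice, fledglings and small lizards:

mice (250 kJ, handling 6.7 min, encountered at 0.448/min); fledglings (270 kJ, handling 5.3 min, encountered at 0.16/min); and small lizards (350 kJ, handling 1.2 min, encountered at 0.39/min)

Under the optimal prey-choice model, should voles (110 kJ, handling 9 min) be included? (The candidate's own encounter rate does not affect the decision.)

No

Intake rate on the current diet: R = (0.448×250 + 0.16×270 + 0.39×350) / (1 + 0.448×6.7 + 0.16×5.3 + 0.39×1.2) = 291.7/5.318 = 54.86 kJ/min.
Profitability of voles: 110/9 = 12.22 kJ/min.
12.22 < 54.86, so adding voles would lower the average — exclude it.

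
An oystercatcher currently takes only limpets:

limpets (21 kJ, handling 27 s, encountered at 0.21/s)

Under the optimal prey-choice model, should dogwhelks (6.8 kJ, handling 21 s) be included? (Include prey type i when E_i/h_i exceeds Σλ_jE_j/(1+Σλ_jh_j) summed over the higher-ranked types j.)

No

Current rate: (0.21×21)/(1 + 0.21×27) = 0.6612 kJ/s.
dogwhelks: E/h = 6.8/21 = 0.3238 kJ/s.
0.3238 < 0.6612, so adding dogwhelks would lower the average — exclude it.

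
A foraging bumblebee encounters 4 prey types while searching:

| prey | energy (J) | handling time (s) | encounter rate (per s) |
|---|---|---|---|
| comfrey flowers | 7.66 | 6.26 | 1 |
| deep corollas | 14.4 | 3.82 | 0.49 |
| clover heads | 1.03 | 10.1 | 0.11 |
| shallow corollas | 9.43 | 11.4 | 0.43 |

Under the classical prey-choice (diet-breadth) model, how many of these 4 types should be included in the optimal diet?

Rank by E/h (J/s): deep corollas 3.77, comfrey flowers 1.22, shallow corollas 0.827, clover heads 0.102. Include each in turn until the next type's E/h falls below the running intake rate.
Rate on top 1: 2.457. comfrey flowers: 1.22 < 2.457 → exclude; stop.
Optimal diet: deep corollas — 1 of 4 types.

1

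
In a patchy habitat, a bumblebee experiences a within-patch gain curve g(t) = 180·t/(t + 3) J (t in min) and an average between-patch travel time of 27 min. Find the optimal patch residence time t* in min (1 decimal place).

9.0 min

By the marginal value theorem, leave when the instantaneous gain rate g'(t) equals the habitat-wide average g(t)/(T + t).
g'(t) = 180·3/(t + 3)². Setting 180·3/(t+3)² = 180t/[(t+3)(27+t)] gives 3(27+t) = t(t+3), so t² = 3×27 = 81.
t* = √81 = 9 min.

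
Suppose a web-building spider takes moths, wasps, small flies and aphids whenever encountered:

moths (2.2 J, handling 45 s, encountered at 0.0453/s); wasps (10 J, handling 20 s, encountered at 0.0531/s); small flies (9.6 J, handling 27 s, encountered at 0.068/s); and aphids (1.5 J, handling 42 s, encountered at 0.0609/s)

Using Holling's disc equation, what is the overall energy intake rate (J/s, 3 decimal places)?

R = Σλ_iE_i / (1 + Σλ_ih_i)
Numerator: 0.0453×2.2 + 0.0531×10 + 0.068×9.6 + 0.0609×1.5 = 1.375
Denominator: 1 + 0.0453×45 + 0.0531×20 + 0.068×27 + 0.0609×42 = 8.494
R = 1.375/8.494 = 0.1619 J/s

0.162 J/s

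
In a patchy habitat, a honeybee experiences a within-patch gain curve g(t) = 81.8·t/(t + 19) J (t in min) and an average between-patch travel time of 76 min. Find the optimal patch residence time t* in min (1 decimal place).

38.0 min

By the marginal value theorem, leave when the instantaneous gain rate g'(t) equals the habitat-wide average g(t)/(T + t).
g'(t) = 81.8·19/(t + 19)². Setting 81.8·19/(t+19)² = 81.8t/[(t+19)(76+t)] gives 19(76+t) = t(t+19), so t² = 19×76 = 1444.
t* = √1444 = 38 min.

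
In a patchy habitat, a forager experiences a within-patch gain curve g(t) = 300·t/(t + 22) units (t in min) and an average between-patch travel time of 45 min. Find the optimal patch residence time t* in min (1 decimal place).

31.5 min

By the marginal value theorem, leave when the instantaneous gain rate g'(t) equals the habitat-wide average g(t)/(T + t).
g'(t) = 300·22/(t + 22)². Setting 300·22/(t+22)² = 300t/[(t+22)(45+t)] gives 22(45+t) = t(t+22), so t² = 22×45 = 990.
t* = √990 = 31.46 min.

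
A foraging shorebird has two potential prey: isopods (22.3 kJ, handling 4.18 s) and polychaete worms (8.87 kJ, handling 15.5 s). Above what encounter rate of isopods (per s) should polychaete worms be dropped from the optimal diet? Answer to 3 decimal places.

0.029 per s

The zero-one rule: include polychaete worms iff E₂/h₂ > λE₁/(1+λh₁). Equality gives the switch point.
λE₁h₂ = E₂ + λE₂h₁ ⇒ λ = E₂/(E₁h₂ − E₂h₁) = 8.87/(345.7 − 37.08) = 0.02875 per s.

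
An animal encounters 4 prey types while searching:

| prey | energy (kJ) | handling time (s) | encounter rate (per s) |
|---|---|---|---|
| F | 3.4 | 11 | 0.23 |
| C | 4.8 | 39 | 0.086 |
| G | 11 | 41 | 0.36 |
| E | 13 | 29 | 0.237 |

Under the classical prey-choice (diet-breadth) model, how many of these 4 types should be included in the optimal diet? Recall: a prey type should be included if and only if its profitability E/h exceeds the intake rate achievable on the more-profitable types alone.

Rank by E/h (kJ/s): E 0.448, F 0.309, G 0.268, C 0.123. Include each in turn until the next type's E/h falls below the running intake rate.
Rate on top 1: 0.3913. F: 0.309 < 0.3913 → exclude; stop.
Optimal diet: E — 1 of 4 types.

1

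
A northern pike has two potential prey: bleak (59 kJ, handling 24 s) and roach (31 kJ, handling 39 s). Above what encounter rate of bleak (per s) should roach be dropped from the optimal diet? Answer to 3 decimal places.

0.020 per s

Drop roach once their profitability E₂/h₂ falls below the rate achievable on bleak alone: E₂/h₂ = λE₁/(1 + λh₁).
Solve for λ: λE₁h₂ = E₂(1 + λh₁) → λ(E₁h₂ − E₂h₁) = E₂ → λ = E₂/(E₁h₂ − E₂h₁).
λ = 31/(59×39 − 31×24) = 31/1557 = 0.01991 per s.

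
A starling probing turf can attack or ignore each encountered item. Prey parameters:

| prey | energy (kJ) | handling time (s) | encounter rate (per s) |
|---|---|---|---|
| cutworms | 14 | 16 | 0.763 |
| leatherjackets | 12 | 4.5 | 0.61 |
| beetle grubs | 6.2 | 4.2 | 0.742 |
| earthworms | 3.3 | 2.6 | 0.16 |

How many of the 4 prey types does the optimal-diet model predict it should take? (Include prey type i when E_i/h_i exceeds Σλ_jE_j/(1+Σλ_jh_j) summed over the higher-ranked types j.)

Rank by E/h (kJ/s): leatherjackets 2.67, beetle grubs 1.48, earthworms 1.27, cutworms 0.875. Include each in turn until the next type's E/h falls below the running intake rate.
Rate on top 1: 1.955. beetle grubs: 1.48 < 1.955 → exclude; stop.
Optimal diet: leatherjackets — 1 of 4 types.

1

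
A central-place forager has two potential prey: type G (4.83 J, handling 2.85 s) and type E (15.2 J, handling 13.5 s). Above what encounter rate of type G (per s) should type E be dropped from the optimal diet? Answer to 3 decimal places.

0.695 per s

Drop type E once their profitability E₂/h₂ falls below the rate achievable on type G alone: E₂/h₂ = λE₁/(1 + λh₁).
Solve for λ: λE₁h₂ = E₂(1 + λh₁) → λ(E₁h₂ − E₂h₁) = E₂ → λ = E₂/(E₁h₂ − E₂h₁).
λ = 15.2/(4.83×13.5 − 15.2×2.85) = 15.2/21.88 = 0.6945 per s.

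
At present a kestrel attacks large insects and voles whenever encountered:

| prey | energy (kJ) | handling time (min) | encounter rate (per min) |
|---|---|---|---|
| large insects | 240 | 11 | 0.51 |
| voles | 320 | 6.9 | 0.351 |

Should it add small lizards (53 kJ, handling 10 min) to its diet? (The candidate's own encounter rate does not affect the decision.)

Current rate: (0.51×240 + 0.351×320)/(1 + 0.51×11 + 0.351×6.9) = 25.99 kJ/min.
small lizards: E/h = 53/10 = 5.3 kJ/min.
Since 5.3 < R, time spent handling small lizards is better spent searching.

No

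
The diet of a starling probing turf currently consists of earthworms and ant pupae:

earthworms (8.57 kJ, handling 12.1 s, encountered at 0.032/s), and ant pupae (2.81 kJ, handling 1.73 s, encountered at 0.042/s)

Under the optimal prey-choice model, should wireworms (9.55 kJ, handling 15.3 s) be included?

Yes

Current rate: (0.032×8.57 + 0.042×2.81)/(1 + 0.032×12.1 + 0.042×1.73) = 0.2687 kJ/s.
wireworms: E/h = 9.55/15.3 = 0.6242 kJ/s.
Since 0.6242 > R, including wireworms increases the long-run rate.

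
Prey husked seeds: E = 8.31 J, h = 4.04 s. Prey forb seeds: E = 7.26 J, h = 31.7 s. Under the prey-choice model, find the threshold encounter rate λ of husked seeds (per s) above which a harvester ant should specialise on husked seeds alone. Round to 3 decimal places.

0.031 per s

At the threshold, the rate on husked seeds alone equals the profitability of forb seeds: λ·8.31/(1 + λ·4.04) = 7.26/31.7 = 0.229.
Rearranging, λ(8.31 − 0.229×4.04) = 0.229, so λ = 0.229/7.385 = 0.03101 per s.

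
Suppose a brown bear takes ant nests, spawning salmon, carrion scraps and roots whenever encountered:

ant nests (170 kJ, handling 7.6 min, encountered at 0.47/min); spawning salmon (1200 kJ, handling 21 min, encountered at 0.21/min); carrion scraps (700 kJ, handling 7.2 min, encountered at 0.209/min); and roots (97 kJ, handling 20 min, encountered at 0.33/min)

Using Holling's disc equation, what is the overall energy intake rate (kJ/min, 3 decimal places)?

R = (0.47×170 + 0.21×1200 + 0.209×700 + 0.33×97) / (1 + 0.47×7.6 + 0.21×21 + 0.209×7.2 + 0.33×20) = 510.2/17.09 = 29.86 kJ/min.

29.860 kJ/min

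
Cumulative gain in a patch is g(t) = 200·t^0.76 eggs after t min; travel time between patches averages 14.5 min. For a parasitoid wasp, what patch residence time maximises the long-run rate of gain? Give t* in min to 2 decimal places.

45.92 min

Maximise g(t)/(T+t): set derivative to zero → g'(t)(T+t) = g(t).
g'(t) = 0.76·200·t^-0.24. Setting 0.76·200·t^-0.24 = 200·t^0.76/(14.5+t) gives 0.76(14.5+t) = t, so 0.24·t = 0.76×14.5.
t* = 0.76×14.5/0.24 = 45.92 min.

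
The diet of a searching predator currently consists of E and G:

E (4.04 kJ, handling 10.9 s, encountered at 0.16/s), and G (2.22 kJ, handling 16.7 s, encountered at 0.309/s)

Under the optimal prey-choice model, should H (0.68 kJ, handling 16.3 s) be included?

On E and G alone, R = ΣλE/(1+Σλh) = 1.332/7.904 = 0.1686 kJ/s.
Profitability of H: 0.68/16.3 = 0.04172 kJ/s.
Since 0.04172 < R, time spent handling H is better spent searching.

No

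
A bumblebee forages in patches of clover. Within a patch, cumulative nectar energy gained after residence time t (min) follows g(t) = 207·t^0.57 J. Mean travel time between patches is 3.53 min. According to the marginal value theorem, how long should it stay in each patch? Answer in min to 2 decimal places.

Maximise g(t)/(T+t): set derivative to zero → g'(t)(T+t) = g(t).
g'(t) = 0.57·207·t^-0.43. Setting 0.57·207·t^-0.43 = 207·t^0.57/(3.53+t) gives 0.57(3.53+t) = t, so 0.43·t = 0.57×3.53.
t* = 0.57×3.53/0.43 = 4.679 min.

4.68 min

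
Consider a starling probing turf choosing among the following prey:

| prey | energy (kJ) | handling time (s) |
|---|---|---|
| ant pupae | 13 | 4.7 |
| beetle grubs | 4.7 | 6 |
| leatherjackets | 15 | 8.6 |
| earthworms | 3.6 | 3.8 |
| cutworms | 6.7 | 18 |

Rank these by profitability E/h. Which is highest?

ant pupae

Profitability E/h (kJ/s): ant pupae = 13/4.7 = 2.77, beetle grubs = 4.7/6 = 0.783, leatherjackets = 15/8.6 = 1.74, earthworms = 3.6/3.8 = 0.947, cutworms = 6.7/18 = 0.372.
Ranked: ant pupae > leatherjackets > earthworms > beetle grubs > cutworms.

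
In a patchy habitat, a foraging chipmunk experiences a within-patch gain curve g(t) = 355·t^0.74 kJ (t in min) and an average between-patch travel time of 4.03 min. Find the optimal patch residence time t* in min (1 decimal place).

11.5 min

By the marginal value theorem, leave when the instantaneous gain rate g'(t) equals the habitat-wide average g(t)/(T + t).
g'(t) = 0.74·355·t^-0.26. Setting 0.74·355·t^-0.26 = 355·t^0.74/(4.03+t) gives 0.74(4.03+t) = t, so 0.26·t = 0.74×4.03.
t* = 0.74×4.03/0.26 = 11.47 min.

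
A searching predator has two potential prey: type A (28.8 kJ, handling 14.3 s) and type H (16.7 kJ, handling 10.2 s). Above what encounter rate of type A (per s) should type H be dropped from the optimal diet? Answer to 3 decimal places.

0.304 per s

At the threshold, the rate on type A alone equals the profitability of type H: λ·28.8/(1 + λ·14.3) = 16.7/10.2 = 1.637.
Rearranging, λ(28.8 − 1.637×14.3) = 1.637, so λ = 1.637/5.387 = 0.3039 per s.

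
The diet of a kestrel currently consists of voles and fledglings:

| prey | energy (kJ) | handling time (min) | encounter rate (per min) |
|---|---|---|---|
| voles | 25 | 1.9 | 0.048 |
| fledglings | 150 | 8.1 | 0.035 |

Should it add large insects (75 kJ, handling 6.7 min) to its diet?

Current rate: (0.048×25 + 0.035×150)/(1 + 0.048×1.9 + 0.035×8.1) = 4.692 kJ/min.
Profitability of large insects: 75/6.7 = 11.19 kJ/min.
11.19 > 4.692, so adding large insects raises the average — include it.

Yes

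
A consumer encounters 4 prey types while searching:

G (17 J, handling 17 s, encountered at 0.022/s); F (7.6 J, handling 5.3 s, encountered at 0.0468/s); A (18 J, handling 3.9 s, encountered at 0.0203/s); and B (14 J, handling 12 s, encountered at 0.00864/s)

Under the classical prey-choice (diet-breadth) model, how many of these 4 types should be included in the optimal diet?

E/h in descending order: A 4.62, F 1.43, B 1.17, G 1 J/s. The optimal diet is the largest prefix of this list for which every included type satisfies E_i/h_i > R on the types above it.
Rate on top 1: 0.3386. F: 1.43 > 0.3386 → include.
Rate on top 2: 0.5433. B: 1.17 > 0.5433 → include.
Rate on top 3: 0.5885. G: 1 > 0.5885 → include.
Optimal diet: A, F, B, G — 4 of 4 types.

4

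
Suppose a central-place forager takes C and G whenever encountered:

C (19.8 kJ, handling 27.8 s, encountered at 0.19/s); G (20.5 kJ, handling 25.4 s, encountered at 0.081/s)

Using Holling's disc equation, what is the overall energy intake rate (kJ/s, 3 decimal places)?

Energy encountered per unit search time: 0.19×19.8 + 0.081×20.5 = 5.423 kJ/s.
Handling time per unit search time: 0.19×27.8 + 0.081×25.4 = 7.339.
Rate = 5.423/(1 + 7.339) = 0.6502 kJ/s.

0.650 kJ/s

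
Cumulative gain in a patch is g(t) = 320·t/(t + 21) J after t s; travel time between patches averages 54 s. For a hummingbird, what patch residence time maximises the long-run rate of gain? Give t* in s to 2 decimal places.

By the marginal value theorem, leave when the instantaneous gain rate g'(t) equals the habitat-wide average g(t)/(T + t).
g'(t) = 320·21/(t + 21)². Setting 320·21/(t+21)² = 320t/[(t+21)(54+t)] gives 21(54+t) = t(t+21), so t² = 21×54 = 1134.
t* = √1134 = 33.67 s.

33.67 s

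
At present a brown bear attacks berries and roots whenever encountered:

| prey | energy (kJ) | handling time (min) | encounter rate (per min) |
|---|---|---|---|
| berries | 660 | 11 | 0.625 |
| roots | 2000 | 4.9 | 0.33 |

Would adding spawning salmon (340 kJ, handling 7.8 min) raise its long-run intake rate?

Current rate: (0.625×660 + 0.33×2000)/(1 + 0.625×11 + 0.33×4.9) = 113 kJ/min.
Profitability of spawning salmon: 340/7.8 = 43.59 kJ/min.
43.59 < 113, so adding spawning salmon would lower the average — exclude it.

No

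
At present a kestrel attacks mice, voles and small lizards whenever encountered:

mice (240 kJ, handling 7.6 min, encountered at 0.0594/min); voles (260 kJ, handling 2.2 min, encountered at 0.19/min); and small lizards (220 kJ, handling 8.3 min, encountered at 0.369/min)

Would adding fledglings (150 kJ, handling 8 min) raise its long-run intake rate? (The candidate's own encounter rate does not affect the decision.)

No

Intake rate on the current diet: R = (0.0594×240 + 0.19×260 + 0.369×220) / (1 + 0.0594×7.6 + 0.19×2.2 + 0.369×8.3) = 144.8/4.932 = 29.37 kJ/min.
Profitability of fledglings: 150/8 = 18.75 kJ/min.
Since 18.75 < R, time spent handling fledglings is better spent searching.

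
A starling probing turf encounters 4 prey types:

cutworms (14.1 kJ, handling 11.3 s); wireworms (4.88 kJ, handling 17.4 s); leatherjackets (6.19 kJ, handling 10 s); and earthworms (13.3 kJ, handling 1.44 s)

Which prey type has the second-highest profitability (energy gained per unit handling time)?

Profitability E/h (kJ/s): cutworms = 14.1/11.3 = 1.25, wireworms = 4.88/17.4 = 0.28, leatherjackets = 6.19/10 = 0.619, earthworms = 13.3/1.44 = 9.24.
Ranked: earthworms > cutworms > leatherjackets > wireworms.

cutworms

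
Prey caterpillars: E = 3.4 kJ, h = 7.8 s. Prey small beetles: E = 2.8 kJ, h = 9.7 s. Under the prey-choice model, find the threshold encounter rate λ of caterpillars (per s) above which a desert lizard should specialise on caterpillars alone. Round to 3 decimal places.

The zero-one rule: include small beetles iff E₂/h₂ > λE₁/(1+λh₁). Equality gives the switch point.
λE₁h₂ = E₂ + λE₂h₁ ⇒ λ = E₂/(E₁h₂ − E₂h₁) = 2.8/(32.98 − 21.84) = 0.2513 per s.

0.251 per s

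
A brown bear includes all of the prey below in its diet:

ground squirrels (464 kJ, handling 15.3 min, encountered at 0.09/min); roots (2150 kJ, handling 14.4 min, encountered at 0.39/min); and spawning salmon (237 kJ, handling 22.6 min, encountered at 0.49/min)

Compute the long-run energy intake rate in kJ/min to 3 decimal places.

52.257 kJ/min

Energy encountered per unit search time: 0.09×464 + 0.39×2150 + 0.49×237 = 996.4 kJ/min.
Handling time per unit search time: 0.09×15.3 + 0.39×14.4 + 0.49×22.6 = 18.07.
Rate = 996.4/(1 + 18.07) = 52.26 kJ/min.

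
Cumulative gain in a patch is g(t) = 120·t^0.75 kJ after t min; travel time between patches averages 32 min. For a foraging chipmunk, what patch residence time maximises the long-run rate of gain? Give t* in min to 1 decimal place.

96.0 min

Maximise g(t)/(T+t): set derivative to zero → g'(t)(T+t) = g(t).
g'(t) = 0.75·120·t^-0.25. Setting 0.75·120·t^-0.25 = 120·t^0.75/(32+t) gives 0.75(32+t) = t, so 0.25·t = 0.75×32.
t* = 0.75×32/0.25 = 96 min.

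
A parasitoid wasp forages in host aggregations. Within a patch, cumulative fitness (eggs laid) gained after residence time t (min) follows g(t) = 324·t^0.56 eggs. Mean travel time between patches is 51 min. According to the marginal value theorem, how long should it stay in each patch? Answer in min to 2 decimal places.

Maximise g(t)/(T+t): set derivative to zero → g'(t)(T+t) = g(t).
g'(t) = 0.56·324·t^-0.44. Setting 0.56·324·t^-0.44 = 324·t^0.56/(51+t) gives 0.56(51+t) = t, so 0.44·t = 0.56×51.
t* = 0.56×51/0.44 = 64.91 min.

64.91 min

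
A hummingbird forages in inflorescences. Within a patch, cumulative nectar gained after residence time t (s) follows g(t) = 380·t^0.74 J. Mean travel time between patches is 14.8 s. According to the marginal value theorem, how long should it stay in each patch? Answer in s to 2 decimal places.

42.12 s

Maximise g(t)/(T+t): set derivative to zero → g'(t)(T+t) = g(t).
g'(t) = 0.74·380·t^-0.26. Setting 0.74·380·t^-0.26 = 380·t^0.74/(14.8+t) gives 0.74(14.8+t) = t, so 0.26·t = 0.74×14.8.
t* = 0.74×14.8/0.26 = 42.12 s.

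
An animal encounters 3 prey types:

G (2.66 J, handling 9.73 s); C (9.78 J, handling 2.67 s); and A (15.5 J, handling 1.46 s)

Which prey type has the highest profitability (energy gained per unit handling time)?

A

Profitability E/h (J/s): G = 2.66/9.73 = 0.273, C = 9.78/2.67 = 3.66, A = 15.5/1.46 = 10.6.
Ranked: A > C > G.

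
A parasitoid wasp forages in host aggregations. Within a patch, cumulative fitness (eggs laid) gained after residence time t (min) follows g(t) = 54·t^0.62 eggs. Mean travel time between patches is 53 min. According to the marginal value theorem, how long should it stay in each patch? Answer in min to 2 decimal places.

86.47 min

Optimal t* satisfies g'(t*) = g(t*)/(T + t*).
g'(t) = 0.62·54·t^-0.38. Setting 0.62·54·t^-0.38 = 54·t^0.62/(53+t) gives 0.62(53+t) = t, so 0.38·t = 0.62×53.
t* = 0.62×53/0.38 = 86.47 min.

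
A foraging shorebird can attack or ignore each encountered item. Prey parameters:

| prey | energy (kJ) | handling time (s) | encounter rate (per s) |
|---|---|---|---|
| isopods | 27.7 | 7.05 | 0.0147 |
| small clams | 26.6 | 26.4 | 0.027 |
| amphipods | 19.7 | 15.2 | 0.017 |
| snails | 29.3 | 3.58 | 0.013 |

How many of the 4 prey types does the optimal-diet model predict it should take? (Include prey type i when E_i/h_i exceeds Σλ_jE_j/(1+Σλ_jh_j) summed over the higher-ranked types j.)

E/h in descending order: snails 8.18, isopods 3.93, amphipods 1.3, small clams 1.01 kJ/s. The optimal diet is the largest prefix of this list for which every included type satisfies E_i/h_i > R on the types above it.
Rate on top 1: 0.364. isopods: 3.93 > 0.364 → include.
Rate on top 2: 0.6852. amphipods: 1.3 > 0.6852 → include.
Rate on top 3: 0.7973. small clams: 1.01 > 0.7973 → include.
Optimal diet: snails, isopods, amphipods, small clams — 4 of 4 types.

4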